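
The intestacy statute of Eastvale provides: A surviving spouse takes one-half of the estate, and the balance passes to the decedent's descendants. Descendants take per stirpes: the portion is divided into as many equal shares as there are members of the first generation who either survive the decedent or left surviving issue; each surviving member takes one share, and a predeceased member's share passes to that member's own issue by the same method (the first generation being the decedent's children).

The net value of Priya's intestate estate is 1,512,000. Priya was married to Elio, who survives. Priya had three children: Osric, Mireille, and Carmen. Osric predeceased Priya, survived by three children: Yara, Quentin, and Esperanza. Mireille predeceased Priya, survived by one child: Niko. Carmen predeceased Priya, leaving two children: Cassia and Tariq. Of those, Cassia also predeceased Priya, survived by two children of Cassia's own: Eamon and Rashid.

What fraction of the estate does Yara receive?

Elio takes one-half of 1,512,000 = 756,000. The remaining 756,000 passes to the descendants.
The descendants' portion (756,000) is divided into 3 shares of 252,000: Osric's 252,000 share passes to Osric's issue; Mireille's 252,000 share passes to Mireille's issue; Carmen's 252,000 share passes to Carmen's issue.
Osric's share (252,000) is divided into 3 shares of 84,000: Yara, Quentin, and Esperanza each take 84,000.
Mireille's share (252,000) passes entirely to Niko.
Carmen's share (252,000) is divided into 2 shares of 126,000: Tariq takes 126,000; Cassia's 126,000 share passes to Cassia's issue.
Cassia's share (126,000) is divided into 2 shares of 63,000: Eamon and Rashid each take 63,000.

Yara receives 1/18 of the estate.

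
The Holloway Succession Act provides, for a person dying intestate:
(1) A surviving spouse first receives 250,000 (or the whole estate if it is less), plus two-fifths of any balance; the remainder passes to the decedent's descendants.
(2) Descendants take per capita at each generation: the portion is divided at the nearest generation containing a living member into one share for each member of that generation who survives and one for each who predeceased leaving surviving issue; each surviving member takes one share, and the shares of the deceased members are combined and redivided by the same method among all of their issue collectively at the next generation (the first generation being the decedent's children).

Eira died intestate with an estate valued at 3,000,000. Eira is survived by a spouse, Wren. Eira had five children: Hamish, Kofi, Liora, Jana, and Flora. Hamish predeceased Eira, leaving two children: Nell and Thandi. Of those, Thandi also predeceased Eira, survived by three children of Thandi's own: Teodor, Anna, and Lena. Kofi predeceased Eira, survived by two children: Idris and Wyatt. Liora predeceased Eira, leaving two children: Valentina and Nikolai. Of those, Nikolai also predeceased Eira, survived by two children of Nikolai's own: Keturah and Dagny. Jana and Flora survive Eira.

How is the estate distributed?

Wren first takes 250,000, leaving a balance of 2,750,000. Wren then takes two-fifths of the balance (1,100,000), for a total of 1,350,000. The remaining 1,650,000 passes to the descendants.
The descendants' portion (1,650,000) is divided at the children's generation into 5 shares of 330,000. Jana and Flora each take 330,000. The 3 shares of the deceased (Hamish, Kofi, and Liora) are combined into a pool of 990,000.
That pool (990,000) is divided at the grandchildren's generation into 6 shares of 165,000. Nell, Idris, Wyatt, and Valentina each take 165,000. The 2 shares of the deceased (Thandi and Nikolai) are combined into a pool of 330,000.
That pool (330,000) is divided at the great-grandchildren's generation equally among Teodor, Anna, Lena, Keturah, and Dagny: 66,000 each.

Wren: 1,350,000; Nell: 165,000; Teodor: 66,000; Anna: 66,000; Lena: 66,000; Idris: 165,000; Wyatt: 165,000; Valentina: 165,000; Keturah: 66,000; Dagny: 66,000; Jana: 330,000; Flora: 330,000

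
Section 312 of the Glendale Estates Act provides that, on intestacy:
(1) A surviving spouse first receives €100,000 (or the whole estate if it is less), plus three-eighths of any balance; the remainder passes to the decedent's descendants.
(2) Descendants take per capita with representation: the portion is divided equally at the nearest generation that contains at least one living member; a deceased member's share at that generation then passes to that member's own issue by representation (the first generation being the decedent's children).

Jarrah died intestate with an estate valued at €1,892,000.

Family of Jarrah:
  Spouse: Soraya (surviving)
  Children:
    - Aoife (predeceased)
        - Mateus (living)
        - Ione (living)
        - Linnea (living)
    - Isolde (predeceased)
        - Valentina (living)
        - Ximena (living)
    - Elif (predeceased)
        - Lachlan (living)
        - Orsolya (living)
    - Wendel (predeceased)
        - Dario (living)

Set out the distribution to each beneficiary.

Soraya first takes €100,000, leaving a balance of €1,792,000. Soraya then takes three-eighths of the balance (€672,000), for a total of €772,000. The remaining €1,120,000 passes to the descendants.
No child survives, so the initial division is made at the grandchildren's generation.
The descendants' portion (€1,120,000) is divided into 8 shares of €140,000: Mateus, Ione, Linnea, Valentina, Ximena, Lachlan, Orsolya, and Dario each take €140,000.

Soraya: €772,000; Mateus: €140,000; Ione: €140,000; Linnea: €140,000; Valentina: €140,000; Ximena: €140,000; Lachlan: €140,000; Orsolya: €140,000; Dario: €140,000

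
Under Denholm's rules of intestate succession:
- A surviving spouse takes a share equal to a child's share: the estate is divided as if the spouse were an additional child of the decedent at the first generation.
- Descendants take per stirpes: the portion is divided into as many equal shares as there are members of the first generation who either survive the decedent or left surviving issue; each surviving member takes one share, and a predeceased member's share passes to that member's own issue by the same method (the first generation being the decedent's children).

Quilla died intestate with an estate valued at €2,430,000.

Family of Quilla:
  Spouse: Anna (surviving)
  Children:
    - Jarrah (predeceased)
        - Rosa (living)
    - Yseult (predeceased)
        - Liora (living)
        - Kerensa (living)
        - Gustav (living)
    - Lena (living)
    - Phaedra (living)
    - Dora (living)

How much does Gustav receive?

Gustav receives €135,000.

The spouse counts as an additional share at the children's level, so there are 6 primary shares of €405,000. Anna takes one such share (€405,000).
The children's combined portion (€2,025,000) is divided into 5 shares of €405,000: Lena, Phaedra, and Dora each take €405,000; Jarrah's €405,000 share passes to Jarrah's issue; Yseult's €405,000 share passes to Yseult's issue.
Jarrah's share (€405,000) passes entirely to Rosa.
Yseult's share (€405,000) is divided into 3 shares of €135,000: Liora, Kerensa, and Gustav each take €135,000.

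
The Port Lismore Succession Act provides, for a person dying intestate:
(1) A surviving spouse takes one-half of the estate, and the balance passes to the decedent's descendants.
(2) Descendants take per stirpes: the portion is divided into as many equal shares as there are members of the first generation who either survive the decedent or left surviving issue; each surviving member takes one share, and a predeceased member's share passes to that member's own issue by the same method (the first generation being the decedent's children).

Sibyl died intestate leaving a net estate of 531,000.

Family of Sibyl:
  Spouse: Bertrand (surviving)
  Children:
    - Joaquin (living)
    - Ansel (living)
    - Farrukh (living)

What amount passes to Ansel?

Ansel receives 88,500.

Bertrand takes one-half of 531,000 = 265,500. The remaining 265,500 passes to the descendants.
The descendants' portion (265,500) is divided into 3 shares of 88,500: Joaquin, Ansel, and Farrukh each take 88,500.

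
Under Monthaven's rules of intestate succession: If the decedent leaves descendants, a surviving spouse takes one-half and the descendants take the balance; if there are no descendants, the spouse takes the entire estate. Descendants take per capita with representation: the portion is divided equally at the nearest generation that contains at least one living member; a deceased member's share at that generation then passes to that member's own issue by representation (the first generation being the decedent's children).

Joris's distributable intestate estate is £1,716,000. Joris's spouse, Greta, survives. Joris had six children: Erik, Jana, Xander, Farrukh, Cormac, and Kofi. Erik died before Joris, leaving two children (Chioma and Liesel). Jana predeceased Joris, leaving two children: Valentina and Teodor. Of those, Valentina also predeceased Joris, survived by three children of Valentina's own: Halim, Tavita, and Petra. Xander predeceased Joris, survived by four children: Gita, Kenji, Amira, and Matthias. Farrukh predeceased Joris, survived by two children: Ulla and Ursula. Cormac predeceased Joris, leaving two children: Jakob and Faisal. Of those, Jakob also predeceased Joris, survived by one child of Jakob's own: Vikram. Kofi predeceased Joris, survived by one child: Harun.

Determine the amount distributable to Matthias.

Greta takes one-half of £1,716,000 = £858,000. The remaining £858,000 passes to the descendants.
No child survives, so the initial division is made at the grandchildren's generation.
The descendants' portion (£858,000) is divided into 13 shares of £66,000: Chioma, Liesel, Teodor, Gita, Kenji, Amira, Matthias, Ulla, Ursula, Faisal, and Harun each take £66,000; Valentina's £66,000 share passes to Valentina's issue; Jakob's £66,000 share passes to Jakob's issue.
Valentina's share (£66,000) is divided into 3 shares of £22,000: Halim, Tavita, and Petra each take £22,000.
Jakob's share (£66,000) passes entirely to Vikram.

Matthias receives £66,000.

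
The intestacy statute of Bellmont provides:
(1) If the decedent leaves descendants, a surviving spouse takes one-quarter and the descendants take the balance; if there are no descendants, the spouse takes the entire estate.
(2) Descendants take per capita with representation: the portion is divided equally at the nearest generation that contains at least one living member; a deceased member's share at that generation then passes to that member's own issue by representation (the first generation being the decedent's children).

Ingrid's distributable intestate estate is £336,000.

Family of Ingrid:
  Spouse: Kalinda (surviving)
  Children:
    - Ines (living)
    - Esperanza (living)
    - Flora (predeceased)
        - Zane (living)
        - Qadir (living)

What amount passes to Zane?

Kalinda takes one-quarter of £336,000 = £84,000. The remaining £252,000 passes to the descendants.
The descendants' portion (£252,000) is divided into 3 shares of £84,000: Ines and Esperanza each take £84,000; Flora's £84,000 share passes to Flora's issue.
Flora's share (£84,000) is divided into 2 shares of £42,000: Zane and Qadir each take £42,000.

Zane receives £42,000.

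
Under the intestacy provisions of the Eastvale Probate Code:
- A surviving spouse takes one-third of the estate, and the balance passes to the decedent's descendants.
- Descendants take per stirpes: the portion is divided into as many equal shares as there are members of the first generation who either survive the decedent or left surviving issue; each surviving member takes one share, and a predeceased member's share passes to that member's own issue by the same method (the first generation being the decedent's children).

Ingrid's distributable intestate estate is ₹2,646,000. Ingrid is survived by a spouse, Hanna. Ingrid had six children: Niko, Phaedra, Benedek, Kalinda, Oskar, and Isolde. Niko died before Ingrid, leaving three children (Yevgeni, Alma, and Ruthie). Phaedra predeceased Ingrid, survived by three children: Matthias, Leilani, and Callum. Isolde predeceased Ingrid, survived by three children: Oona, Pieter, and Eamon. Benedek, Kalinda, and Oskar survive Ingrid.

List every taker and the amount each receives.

Hanna takes one-third of ₹2,646,000 = ₹882,000. The remaining ₹1,764,000 passes to the descendants.
The descendants' portion (₹1,764,000) is divided into 6 shares of ₹294,000: Benedek, Kalinda, and Oskar each take ₹294,000; Niko's ₹294,000 share passes to Niko's issue; Phaedra's ₹294,000 share passes to Phaedra's issue; Isolde's ₹294,000 share passes to Isolde's issue.
Niko's share (₹294,000) is divided into 3 shares of ₹98,000: Yevgeni, Alma, and Ruthie each take ₹98,000.
Phaedra's share (₹294,000) is divided into 3 shares of ₹98,000: Matthias, Leilani, and Callum each take ₹98,000.
Isolde's share (₹294,000) is divided into 3 shares of ₹98,000: Oona, Pieter, and Eamon each take ₹98,000.

Hanna: ₹882,000; Yevgeni: ₹98,000; Alma: ₹98,000; Ruthie: ₹98,000; Matthias: ₹98,000; Leilani: ₹98,000; Callum: ₹98,000; Benedek: ₹294,000; Kalinda: ₹294,000; Oskar: ₹294,000; Oona: ₹98,000; Pieter: ₹98,000; Eamon: ₹98,000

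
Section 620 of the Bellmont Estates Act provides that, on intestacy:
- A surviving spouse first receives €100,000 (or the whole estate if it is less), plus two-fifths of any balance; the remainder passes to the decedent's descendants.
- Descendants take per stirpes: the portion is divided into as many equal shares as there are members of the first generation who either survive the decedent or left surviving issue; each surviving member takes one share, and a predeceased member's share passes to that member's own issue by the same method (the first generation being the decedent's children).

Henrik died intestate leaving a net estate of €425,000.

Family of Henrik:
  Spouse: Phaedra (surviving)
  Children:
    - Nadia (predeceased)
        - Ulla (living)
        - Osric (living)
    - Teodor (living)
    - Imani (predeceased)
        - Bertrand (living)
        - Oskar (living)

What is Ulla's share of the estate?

Ulla receives €32,500.

Phaedra first takes €100,000, leaving a balance of €325,000. Phaedra then takes two-fifths of the balance (€130,000), for a total of €230,000. The remaining €195,000 passes to the descendants.
The descendants' portion (€195,000) is divided into 3 shares of €65,000: Teodor takes €65,000; Nadia's €65,000 share passes to Nadia's issue; Imani's €65,000 share passes to Imani's issue.
Nadia's share (€65,000) is divided into 2 shares of €32,500: Ulla and Osric each take €32,500.
Imani's share (€65,000) is divided into 2 shares of €32,500: Bertrand and Oskar each take €32,500.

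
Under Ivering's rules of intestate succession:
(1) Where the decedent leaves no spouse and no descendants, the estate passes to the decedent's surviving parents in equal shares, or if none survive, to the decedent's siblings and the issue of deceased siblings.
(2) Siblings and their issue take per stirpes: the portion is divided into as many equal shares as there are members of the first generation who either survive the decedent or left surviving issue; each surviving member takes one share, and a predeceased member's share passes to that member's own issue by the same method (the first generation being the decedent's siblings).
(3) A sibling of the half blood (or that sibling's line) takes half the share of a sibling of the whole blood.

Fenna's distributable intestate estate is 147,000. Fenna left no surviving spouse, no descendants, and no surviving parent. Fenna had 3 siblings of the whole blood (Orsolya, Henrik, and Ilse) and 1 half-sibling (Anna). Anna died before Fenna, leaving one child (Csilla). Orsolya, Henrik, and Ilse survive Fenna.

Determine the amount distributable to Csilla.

The entire 147,000 passes to the siblings and their issue.
Counting each half-blood sibling's line as half a unit, there are 7/2 units in 147,000, so one unit is 42,000. Whole-blood lines (Orsolya, Henrik, and Ilse) take 42,000 each; half-blood lines (Anna) take 21,000 each.
Anna's share (21,000) passes entirely to Csilla.

Csilla receives 21,000.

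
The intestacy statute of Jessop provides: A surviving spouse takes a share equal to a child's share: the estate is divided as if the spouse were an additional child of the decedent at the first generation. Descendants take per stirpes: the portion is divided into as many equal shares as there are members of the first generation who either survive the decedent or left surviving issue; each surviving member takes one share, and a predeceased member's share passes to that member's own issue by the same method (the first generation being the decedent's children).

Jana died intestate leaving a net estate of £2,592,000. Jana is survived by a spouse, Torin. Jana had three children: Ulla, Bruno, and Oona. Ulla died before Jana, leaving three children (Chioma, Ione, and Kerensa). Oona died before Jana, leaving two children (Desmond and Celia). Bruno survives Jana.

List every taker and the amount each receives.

The spouse counts as an additional share at the children's level, so there are 4 primary shares of £648,000. Torin takes one such share (£648,000).
The children's combined portion (£1,944,000) is divided into 3 shares of £648,000: Bruno takes £648,000; Ulla's £648,000 share passes to Ulla's issue; Oona's £648,000 share passes to Oona's issue.
Ulla's share (£648,000) is divided into 3 shares of £216,000: Chioma, Ione, and Kerensa each take £216,000.
Oona's share (£648,000) is divided into 2 shares of £324,000: Desmond and Celia each take £324,000.

Torin: £648,000; Chioma: £216,000; Ione: £216,000; Kerensa: £216,000; Bruno: £648,000; Desmond: £324,000; Celia: £324,000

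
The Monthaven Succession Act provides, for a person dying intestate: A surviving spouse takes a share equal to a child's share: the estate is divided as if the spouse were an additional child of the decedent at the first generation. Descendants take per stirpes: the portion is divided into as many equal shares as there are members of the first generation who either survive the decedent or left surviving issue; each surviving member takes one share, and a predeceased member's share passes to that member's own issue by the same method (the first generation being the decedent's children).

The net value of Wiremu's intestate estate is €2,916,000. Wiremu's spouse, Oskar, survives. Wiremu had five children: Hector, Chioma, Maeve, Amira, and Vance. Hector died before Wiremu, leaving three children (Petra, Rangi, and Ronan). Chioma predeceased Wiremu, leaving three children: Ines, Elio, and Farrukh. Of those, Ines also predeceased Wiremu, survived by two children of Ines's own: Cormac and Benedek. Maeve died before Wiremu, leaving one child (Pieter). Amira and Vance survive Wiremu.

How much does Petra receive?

The spouse counts as an additional share at the children's level, so there are 6 primary shares of €486,000. Oskar takes one such share (€486,000).
The children's combined portion (€2,430,000) is divided into 5 shares of €486,000: Amira and Vance each take €486,000; Hector's €486,000 share passes to Hector's issue; Chioma's €486,000 share passes to Chioma's issue; Maeve's €486,000 share passes to Maeve's issue.
Hector's share (€486,000) is divided into 3 shares of €162,000: Petra, Rangi, and Ronan each take €162,000.
Chioma's share (€486,000) is divided into 3 shares of €162,000: Elio and Farrukh each take €162,000; Ines's €162,000 share passes to Ines's issue.
Ines's share (€162,000) is divided into 2 shares of €81,000: Cormac and Benedek each take €81,000.
Maeve's share (€486,000) passes entirely to Pieter.

Petra receives €162,000.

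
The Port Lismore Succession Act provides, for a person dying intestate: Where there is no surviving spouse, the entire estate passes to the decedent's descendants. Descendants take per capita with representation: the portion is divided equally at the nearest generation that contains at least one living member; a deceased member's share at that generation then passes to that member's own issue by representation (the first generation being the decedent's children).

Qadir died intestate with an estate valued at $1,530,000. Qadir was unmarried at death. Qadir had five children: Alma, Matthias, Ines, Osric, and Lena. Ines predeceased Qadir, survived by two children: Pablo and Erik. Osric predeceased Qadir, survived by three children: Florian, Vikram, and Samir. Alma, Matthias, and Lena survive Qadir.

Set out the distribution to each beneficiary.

Alma: $306,000; Matthias: $306,000; Pablo: $153,000; Erik: $153,000; Florian: $102,000; Vikram: $102,000; Samir: $102,000; Lena: $306,000

The entire $1,530,000 passes to the descendants.
That amount ($1,530,000) is divided into 5 shares of $306,000: Alma, Matthias, and Lena each take $306,000; Ines's $306,000 share passes to Ines's issue; Osric's $306,000 share passes to Osric's issue.
Ines's share ($306,000) is divided into 2 shares of $153,000: Pablo and Erik each take $153,000.
Osric's share ($306,000) is divided into 3 shares of $102,000: Florian, Vikram, and Samir each take $102,000.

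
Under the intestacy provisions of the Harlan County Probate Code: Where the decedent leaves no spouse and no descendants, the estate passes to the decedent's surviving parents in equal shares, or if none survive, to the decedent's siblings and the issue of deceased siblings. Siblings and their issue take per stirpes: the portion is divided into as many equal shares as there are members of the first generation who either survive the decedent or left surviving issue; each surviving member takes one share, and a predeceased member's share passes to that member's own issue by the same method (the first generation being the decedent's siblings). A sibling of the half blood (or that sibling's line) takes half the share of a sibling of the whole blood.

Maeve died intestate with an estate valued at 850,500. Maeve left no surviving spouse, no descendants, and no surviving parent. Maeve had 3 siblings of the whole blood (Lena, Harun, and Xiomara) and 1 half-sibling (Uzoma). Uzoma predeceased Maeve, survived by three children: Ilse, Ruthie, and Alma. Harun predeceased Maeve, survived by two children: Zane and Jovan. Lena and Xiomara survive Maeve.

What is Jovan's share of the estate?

Jovan receives 121,500.

The entire 850,500 passes to the siblings and their issue.
Counting each half-blood sibling's line as half a unit, there are 7/2 units in 850,500, so one unit is 243,000. Whole-blood lines (Lena, Harun, and Xiomara) take 243,000 each; half-blood lines (Uzoma) take 121,500 each.
Uzoma's share (121,500) is divided into 3 shares of 40,500: Ilse, Ruthie, and Alma each take 40,500.
Harun's share (243,000) is divided into 2 shares of 121,500: Zane and Jovan each take 121,500.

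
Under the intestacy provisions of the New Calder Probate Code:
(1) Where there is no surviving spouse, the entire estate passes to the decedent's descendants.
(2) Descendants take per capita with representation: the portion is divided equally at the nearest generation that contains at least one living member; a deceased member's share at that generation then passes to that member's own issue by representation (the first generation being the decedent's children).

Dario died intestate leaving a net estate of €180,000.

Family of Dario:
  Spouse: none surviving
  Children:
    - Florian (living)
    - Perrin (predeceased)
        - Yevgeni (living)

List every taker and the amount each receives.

Florian: €90,000; Yevgeni: €90,000

The entire €180,000 passes to the descendants.
That amount (€180,000) is divided into 2 shares of €90,000: Florian takes €90,000; Perrin's €90,000 share passes to Perrin's issue.
Perrin's share (€90,000) passes entirely to Yevgeni.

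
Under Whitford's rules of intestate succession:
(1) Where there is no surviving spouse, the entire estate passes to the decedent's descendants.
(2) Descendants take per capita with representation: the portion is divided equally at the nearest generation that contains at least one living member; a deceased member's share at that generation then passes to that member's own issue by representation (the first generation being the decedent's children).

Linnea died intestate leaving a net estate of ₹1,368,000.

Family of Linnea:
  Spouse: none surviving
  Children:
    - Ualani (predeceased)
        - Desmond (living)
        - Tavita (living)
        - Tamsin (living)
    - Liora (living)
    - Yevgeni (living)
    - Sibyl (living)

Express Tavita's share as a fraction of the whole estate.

The entire ₹1,368,000 passes to the descendants.
That amount (₹1,368,000) is divided into 4 shares of ₹342,000: Liora, Yevgeni, and Sibyl each take ₹342,000; Ualani's ₹342,000 share passes to Ualani's issue.
Ualani's share (₹342,000) is divided into 3 shares of ₹114,000: Desmond, Tavita, and Tamsin each take ₹114,000.

Tavita receives 1/12 of the estate.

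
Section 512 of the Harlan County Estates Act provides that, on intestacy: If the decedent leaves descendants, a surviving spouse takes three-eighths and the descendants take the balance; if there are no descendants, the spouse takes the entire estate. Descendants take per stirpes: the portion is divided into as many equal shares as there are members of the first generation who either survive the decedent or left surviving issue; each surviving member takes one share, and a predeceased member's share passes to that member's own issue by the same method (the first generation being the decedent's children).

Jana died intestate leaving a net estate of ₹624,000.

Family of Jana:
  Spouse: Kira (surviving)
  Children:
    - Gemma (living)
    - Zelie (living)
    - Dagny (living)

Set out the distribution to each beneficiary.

Kira takes three-eighths of ₹624,000 = ₹234,000. The remaining ₹390,000 passes to the descendants.
The descendants' portion (₹390,000) is divided into 3 shares of ₹130,000: Gemma, Zelie, and Dagny each take ₹130,000.

Kira: ₹234,000; Gemma: ₹130,000; Zelie: ₹130,000; Dagny: ₹130,000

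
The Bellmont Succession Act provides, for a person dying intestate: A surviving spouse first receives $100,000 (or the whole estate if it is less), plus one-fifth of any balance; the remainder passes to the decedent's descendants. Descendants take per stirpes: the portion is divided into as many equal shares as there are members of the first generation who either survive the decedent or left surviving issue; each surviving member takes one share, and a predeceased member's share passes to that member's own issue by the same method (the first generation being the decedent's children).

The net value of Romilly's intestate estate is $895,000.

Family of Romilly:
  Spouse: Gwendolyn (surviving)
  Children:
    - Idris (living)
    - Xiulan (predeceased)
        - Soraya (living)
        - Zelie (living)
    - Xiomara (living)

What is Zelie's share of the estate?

Gwendolyn first takes $100,000, leaving a balance of $795,000. Gwendolyn then takes one-fifth of the balance ($159,000), for a total of $259,000. The remaining $636,000 passes to the descendants.
The descendants' portion ($636,000) is divided into 3 shares of $212,000: Idris and Xiomara each take $212,000; Xiulan's $212,000 share passes to Xiulan's issue.
Xiulan's share ($212,000) is divided into 2 shares of $106,000: Soraya and Zelie each take $106,000.

Zelie receives $106,000.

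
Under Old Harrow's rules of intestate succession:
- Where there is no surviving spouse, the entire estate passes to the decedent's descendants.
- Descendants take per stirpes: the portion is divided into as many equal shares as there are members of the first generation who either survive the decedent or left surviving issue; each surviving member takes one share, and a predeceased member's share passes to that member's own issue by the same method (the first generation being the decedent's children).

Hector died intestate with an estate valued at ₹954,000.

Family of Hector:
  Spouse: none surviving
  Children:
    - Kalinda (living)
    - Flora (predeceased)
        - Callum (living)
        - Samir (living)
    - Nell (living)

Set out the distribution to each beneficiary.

Kalinda: ₹318,000; Callum: ₹159,000; Samir: ₹159,000; Nell: ₹318,000

The entire ₹954,000 passes to the descendants.
That amount (₹954,000) is divided into 3 shares of ₹318,000: Kalinda and Nell each take ₹318,000; Flora's ₹318,000 share passes to Flora's issue.
Flora's share (₹318,000) is divided into 2 shares of ₹159,000: Callum and Samir each take ₹159,000.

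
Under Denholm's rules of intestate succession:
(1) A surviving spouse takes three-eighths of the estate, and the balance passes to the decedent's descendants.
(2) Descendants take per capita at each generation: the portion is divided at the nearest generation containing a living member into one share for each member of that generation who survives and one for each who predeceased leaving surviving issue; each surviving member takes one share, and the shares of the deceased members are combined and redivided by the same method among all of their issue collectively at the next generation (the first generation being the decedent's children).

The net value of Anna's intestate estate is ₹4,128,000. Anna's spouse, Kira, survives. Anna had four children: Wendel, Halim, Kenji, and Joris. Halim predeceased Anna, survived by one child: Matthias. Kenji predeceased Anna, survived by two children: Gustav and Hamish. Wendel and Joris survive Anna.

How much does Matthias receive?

Matthias receives ₹430,000.

Kira takes three-eighths of ₹4,128,000 = ₹1,548,000. The remaining ₹2,580,000 passes to the descendants.
The descendants' portion (₹2,580,000) is divided at the children's generation into 4 shares of ₹645,000. Wendel and Joris each take ₹645,000. The 2 shares of the deceased (Halim and Kenji) are combined into a pool of ₹1,290,000.
That pool (₹1,290,000) is divided at the grandchildren's generation equally among Matthias, Gustav, and Hamish: ₹430,000 each.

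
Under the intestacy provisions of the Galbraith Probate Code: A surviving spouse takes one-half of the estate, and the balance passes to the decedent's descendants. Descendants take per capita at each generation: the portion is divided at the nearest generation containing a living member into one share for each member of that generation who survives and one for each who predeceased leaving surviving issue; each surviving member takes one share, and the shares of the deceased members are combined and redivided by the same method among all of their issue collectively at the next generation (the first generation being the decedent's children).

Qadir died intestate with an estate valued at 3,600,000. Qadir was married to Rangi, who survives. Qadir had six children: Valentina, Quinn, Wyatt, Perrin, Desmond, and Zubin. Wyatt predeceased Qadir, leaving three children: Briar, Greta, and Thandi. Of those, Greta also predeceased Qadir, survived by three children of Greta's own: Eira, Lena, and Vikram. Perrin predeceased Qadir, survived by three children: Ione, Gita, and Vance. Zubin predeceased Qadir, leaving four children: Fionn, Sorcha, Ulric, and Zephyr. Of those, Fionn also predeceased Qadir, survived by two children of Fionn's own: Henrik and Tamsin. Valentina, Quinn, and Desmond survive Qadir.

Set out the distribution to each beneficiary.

Rangi takes one-half of 3,600,000 = 1,800,000. The remaining 1,800,000 passes to the descendants.
The descendants' portion (1,800,000) is divided at the children's generation into 6 shares of 300,000. Valentina, Quinn, and Desmond each take 300,000. The 3 shares of the deceased (Wyatt, Perrin, and Zubin) are combined into a pool of 900,000.
That pool (900,000) is divided at the grandchildren's generation into 10 shares of 90,000. Briar, Thandi, Ione, Gita, Vance, Sorcha, Ulric, and Zephyr each take 90,000. The 2 shares of the deceased (Greta and Fionn) are combined into a pool of 180,000.
That pool (180,000) is divided at the great-grandchildren's generation equally among Eira, Lena, Vikram, Henrik, and Tamsin: 36,000 each.

Rangi: 1,800,000; Valentina: 300,000; Quinn: 300,000; Briar: 90,000; Eira: 36,000; Lena: 36,000; Vikram: 36,000; Thandi: 90,000; Ione: 90,000; Gita: 90,000; Vance: 90,000; Desmond: 300,000; Henrik: 36,000; Tamsin: 36,000; Sorcha: 90,000; Ulric: 90,000; Zephyr: 90,000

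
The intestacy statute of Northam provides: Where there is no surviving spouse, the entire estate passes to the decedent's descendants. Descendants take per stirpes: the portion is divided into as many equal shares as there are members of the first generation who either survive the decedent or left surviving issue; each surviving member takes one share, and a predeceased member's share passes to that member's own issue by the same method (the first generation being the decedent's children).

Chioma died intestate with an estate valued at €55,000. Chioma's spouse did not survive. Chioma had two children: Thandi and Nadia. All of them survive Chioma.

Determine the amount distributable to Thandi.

Thandi receives €27,500.

The entire €55,000 passes to the descendants.
That amount (€55,000) is divided into 2 shares of €27,500: Thandi and Nadia each take €27,500.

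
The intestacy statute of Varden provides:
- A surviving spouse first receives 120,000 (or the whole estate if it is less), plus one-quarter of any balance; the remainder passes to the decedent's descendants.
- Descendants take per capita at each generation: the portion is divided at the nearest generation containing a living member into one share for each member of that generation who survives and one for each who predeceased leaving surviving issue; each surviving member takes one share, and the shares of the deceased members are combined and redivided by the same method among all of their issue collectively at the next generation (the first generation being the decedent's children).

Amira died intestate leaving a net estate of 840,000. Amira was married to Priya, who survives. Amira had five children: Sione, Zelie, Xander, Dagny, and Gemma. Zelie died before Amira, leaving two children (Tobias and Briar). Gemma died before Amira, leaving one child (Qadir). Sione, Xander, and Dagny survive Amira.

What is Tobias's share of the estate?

Priya first takes 120,000, leaving a balance of 720,000. Priya then takes one-quarter of the balance (180,000), for a total of 300,000. The remaining 540,000 passes to the descendants.
The descendants' portion (540,000) is divided at the children's generation into 5 shares of 108,000. Sione, Xander, and Dagny each take 108,000. The 2 shares of the deceased (Zelie and Gemma) are combined into a pool of 216,000.
That pool (216,000) is divided at the grandchildren's generation equally among Tobias, Briar, and Qadir: 72,000 each.

Tobias receives 72,000.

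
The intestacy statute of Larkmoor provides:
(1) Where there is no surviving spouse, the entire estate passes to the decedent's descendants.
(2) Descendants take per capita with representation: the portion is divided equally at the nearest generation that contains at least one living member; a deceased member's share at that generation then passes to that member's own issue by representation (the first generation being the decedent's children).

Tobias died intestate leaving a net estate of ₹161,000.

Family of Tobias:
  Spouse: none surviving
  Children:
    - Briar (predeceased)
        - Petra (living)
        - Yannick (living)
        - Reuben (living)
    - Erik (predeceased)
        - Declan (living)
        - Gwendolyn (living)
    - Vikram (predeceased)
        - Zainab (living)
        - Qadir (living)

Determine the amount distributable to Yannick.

Yannick receives ₹23,000.

The entire ₹161,000 passes to the descendants.
No child survives, so the initial division is made at the grandchildren's generation.
That amount (₹161,000) is divided into 7 shares of ₹23,000: Petra, Yannick, Reuben, Declan, Gwendolyn, Zainab, and Qadir each take ₹23,000.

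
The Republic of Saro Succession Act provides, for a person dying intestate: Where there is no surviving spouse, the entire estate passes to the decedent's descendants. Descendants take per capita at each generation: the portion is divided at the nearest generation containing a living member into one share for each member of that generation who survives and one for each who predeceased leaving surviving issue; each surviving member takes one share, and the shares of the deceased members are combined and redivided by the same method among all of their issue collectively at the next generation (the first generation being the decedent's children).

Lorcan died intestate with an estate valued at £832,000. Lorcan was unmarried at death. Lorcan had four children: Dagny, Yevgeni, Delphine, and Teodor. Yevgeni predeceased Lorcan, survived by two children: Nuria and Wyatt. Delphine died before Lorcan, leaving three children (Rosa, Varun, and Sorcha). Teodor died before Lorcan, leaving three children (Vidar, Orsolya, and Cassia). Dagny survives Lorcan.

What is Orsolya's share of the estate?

The entire £832,000 passes to the descendants.
That amount (£832,000) is divided at the children's generation into 4 shares of £208,000. Dagny takes £208,000. The 3 shares of the deceased (Yevgeni, Delphine, and Teodor) are combined into a pool of £624,000.
That pool (£624,000) is divided at the grandchildren's generation equally among Nuria, Wyatt, Rosa, Varun, Sorcha, Vidar, Orsolya, and Cassia: £78,000 each.

Orsolya receives £78,000.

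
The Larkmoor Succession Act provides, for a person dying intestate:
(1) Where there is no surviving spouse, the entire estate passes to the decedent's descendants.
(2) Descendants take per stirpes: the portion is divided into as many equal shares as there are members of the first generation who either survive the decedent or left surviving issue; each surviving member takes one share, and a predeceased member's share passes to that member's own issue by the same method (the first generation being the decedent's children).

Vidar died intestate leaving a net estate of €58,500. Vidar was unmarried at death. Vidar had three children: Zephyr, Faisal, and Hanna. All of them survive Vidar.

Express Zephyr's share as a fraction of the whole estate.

The entire €58,500 passes to the descendants.
That amount (€58,500) is divided into 3 shares of €19,500: Zephyr, Faisal, and Hanna each take €19,500.

Zephyr receives 1/3 of the estate.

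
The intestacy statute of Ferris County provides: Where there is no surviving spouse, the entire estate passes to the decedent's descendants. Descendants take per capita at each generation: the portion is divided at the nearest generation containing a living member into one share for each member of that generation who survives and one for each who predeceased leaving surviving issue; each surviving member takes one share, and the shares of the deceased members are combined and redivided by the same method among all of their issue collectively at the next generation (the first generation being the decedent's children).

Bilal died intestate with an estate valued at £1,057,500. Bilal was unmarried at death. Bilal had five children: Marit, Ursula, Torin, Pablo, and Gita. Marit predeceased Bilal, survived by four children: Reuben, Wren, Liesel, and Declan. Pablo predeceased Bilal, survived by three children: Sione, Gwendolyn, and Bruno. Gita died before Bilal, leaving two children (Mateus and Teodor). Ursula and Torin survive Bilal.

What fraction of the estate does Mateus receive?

Mateus receives 1/15 of the estate.

The entire £1,057,500 passes to the descendants.
That amount (£1,057,500) is divided at the children's generation into 5 shares of £211,500. Ursula and Torin each take £211,500. The 3 shares of the deceased (Marit, Pablo, and Gita) are combined into a pool of £634,500.
That pool (£634,500) is divided at the grandchildren's generation equally among Reuben, Wren, Liesel, Declan, Sione, Gwendolyn, Bruno, Mateus, and Teodor: £70,500 each.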